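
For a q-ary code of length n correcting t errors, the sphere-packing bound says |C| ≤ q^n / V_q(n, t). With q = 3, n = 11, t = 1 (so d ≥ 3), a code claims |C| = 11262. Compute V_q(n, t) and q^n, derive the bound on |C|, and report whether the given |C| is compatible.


V_q(n, t) = 23, q^n = 177147, Hamming bound = 7702, |C| = 11262 > bound (violated).

Step 1: Compute V_q(n, t) = Σ_{j=0}^1 C(n, j) (q−1)^j.
  j = 0: C(11,0)·(2)^0 = 1·1 = 1.
  j = 1: C(11,1)·(2)^1 = 11·2 = 22.
  V_q(n, t) = 1 + 22 = 23.
Step 2: q^n = 3^11 = 177147.
Step 3: Hamming bound ⌊q^n / V_q(n,t)⌋ = ⌊177147/23⌋ = 7702.
Step 4: Compare |C| = 11262 to 7702: violated.
The claimed |C| lies above the Hamming bound, so no 3-ary code of length 11 with d ≥ 3 can have 11262 codewords.


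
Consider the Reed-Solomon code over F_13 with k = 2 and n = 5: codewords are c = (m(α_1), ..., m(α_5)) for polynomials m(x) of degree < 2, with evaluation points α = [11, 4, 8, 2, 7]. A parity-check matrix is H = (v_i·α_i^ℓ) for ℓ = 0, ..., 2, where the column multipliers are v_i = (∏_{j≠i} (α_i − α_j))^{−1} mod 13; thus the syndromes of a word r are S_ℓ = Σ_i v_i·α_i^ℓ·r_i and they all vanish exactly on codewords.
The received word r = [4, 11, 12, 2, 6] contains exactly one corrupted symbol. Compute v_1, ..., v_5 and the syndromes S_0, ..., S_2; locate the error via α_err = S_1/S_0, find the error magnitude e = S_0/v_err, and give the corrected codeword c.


S = (10, 1, 4), error at position 2, error magnitude e = 10, c = [4, 1, 12, 2, 6].

Step 1: column multipliers v_i = (∏_{j≠i}(α_i − α_j))^{−1} mod 13.
  i = 1 (α = 11): (11−4)(11−8)(11−2)(11−7) = 7·3·9·4 = 756 ≡ 2, so v_1 = 2^{−1} = 7 (mod 13).
  i = 2 (α = 4): (4−11)(4−8)(4−2)(4−7) = (−7)·(−4)·2·(−3) = −168 ≡ 1, so v_2 = 1^{−1} = 1 (mod 13).
  i = 3 (α = 8): (8−11)(8−4)(8−2)(8−7) = (−3)·4·6·1 = −72 ≡ 6, so v_3 = 6^{−1} = 11 (mod 13).
  i = 4 (α = 2): (2−11)(2−4)(2−8)(2−7) = (−9)·(−2)·(−6)·(−5) = 540 ≡ 7, so v_4 = 7^{−1} = 2 (mod 13).
  i = 5 (α = 7): (7−11)(7−4)(7−8)(7−2) = (−4)·3·(−1)·5 = 60 ≡ 8, so v_5 = 8^{−1} = 5 (mod 13).
  v = [7, 1, 11, 2, 5].
Step 2: syndromes of r = [4, 11, 12, 2, 6] (all sums mod 13).
  S_0 = Σ v_i r_i = 7·4 + 1·11 + 11·12 + 2·2 + 5·6 = 205 ≡ 10.
  S_1 = Σ v_i α_i r_i = 7·11·4 + 1·4·11 + 11·8·12 + 2·2·2 + 5·7·6 = 1626 ≡ 1.
  α_i^2 mod 13 = [4, 3, 12, 4, 10].
  S_2 = Σ v_i α_i^2 r_i = 7·4·4 + 1·3·11 + 11·12·12 + 2·4·2 + 5·10·6 = 2045 ≡ 4.
  S = (10, 1, 4) ≠ 0, so r is not a codeword (an error is present).
Step 3: locate the error. For a single error e at position i, S_ℓ = v_i·e·α_i^ℓ, so α_err = S_1/S_0.
  S_0^{−1} = 10^{−1} = 4 (mod 13), so α_err = 1·4 = 4 ≡ 4 = α_2. Error position i = 2.
  Consistency check: S_2/S_1 = 4·1 = 4 ≡ 4 = α_err ✓ (single-error assumption holds).
Step 4: error magnitude e = S_0/v_2 = S_0·∏_{j≠2}(α_2 − α_j) = 10·1 = 10 ≡ 10 (mod 13).
Step 5: correct position 2: c_2 = r_2 − e = 11 − 10 ≡ 1 (mod 13). Hence c = [4, 1, 12, 2, 6].
  Check: interpolating c through the α_i gives m(x) = 3 + 6·x (degree < 2) with m(α_i) = c_i for every i, so c is indeed a codeword.


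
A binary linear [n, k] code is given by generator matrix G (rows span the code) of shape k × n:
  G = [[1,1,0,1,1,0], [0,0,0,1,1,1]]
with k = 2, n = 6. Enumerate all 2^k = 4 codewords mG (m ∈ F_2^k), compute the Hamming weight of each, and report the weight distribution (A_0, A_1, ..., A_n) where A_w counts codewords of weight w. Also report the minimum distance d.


Weight distribution: A_0 = 1, A_3 = 2, A_4 = 1. Minimum distance d = 3.

Enumerate all 2^2 = 4 messages m ∈ F_2^2.
For each, compute codeword c = mG in F_2^6, then tally its weight.
  m = 00 → c = 000000, weight = 0.
  m = 10 → c = 110110, weight = 4.
  m = 01 → c = 000111, weight = 3.
  m = 11 → c = 110001, weight = 3.
Tally weights:
  weight 0: 1 codewords.
  weight 3: 2 codewords.
  weight 4: 1 codewords.
Minimum distance d = smallest w > 0 with A_w > 0 = 3.
Sanity: Σ A_w = 4 = 2^2 = 4 ✓.


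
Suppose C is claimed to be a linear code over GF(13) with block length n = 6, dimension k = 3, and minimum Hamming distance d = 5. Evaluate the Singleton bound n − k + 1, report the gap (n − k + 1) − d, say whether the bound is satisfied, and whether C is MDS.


Singleton RHS = n − k + 1 = 4, slack = -1, bound violated (no such code; not MDS).

Singleton bound: d ≤ n − k + 1.
Here n = 6, k = 3, so n − k + 1 = 4.
Given d = 5, check d ≤ 4: NO.
Slack = (n − k + 1) − d = -1.
The slack is negative: d = 5 exceeds n − k + 1 = 4 by 1, so the Singleton bound is violated and no linear [6, 3, 5]_13 code can exist. In particular it is not MDS (MDS requires d = n − k + 1 exactly).
Description: the claimed parameters are [6, 3, 5]_13; such a code would be impossible (violates the Singleton bound).


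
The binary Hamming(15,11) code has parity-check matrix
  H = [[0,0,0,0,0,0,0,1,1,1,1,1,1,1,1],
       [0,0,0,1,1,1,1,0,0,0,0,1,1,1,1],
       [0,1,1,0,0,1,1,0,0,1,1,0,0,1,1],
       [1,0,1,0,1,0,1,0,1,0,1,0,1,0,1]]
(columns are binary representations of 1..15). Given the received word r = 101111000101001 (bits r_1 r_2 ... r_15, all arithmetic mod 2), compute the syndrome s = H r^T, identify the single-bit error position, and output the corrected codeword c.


s = (1, 1, 0, 0)^T, error position = 12, corrected codeword c = 101111000100001

Compute s = H r^T mod 2 one row at a time:
  s_1 = 0 + 0 + 1 + 0 + 1 + 0 + 0 + 1 = 3 ≡ 1 (mod 2).
  s_2 = 1 + 1 + 1 + 0 + 1 + 0 + 0 + 1 = 5 ≡ 1 (mod 2).
  s_3 = 0 + 1 + 1 + 0 + 1 + 0 + 0 + 1 = 4 ≡ 0 (mod 2).
  s_4 = 1 + 1 + 1 + 0 + 0 + 0 + 0 + 1 = 4 ≡ 0 (mod 2).
s = (1, 1, 0, 0)^T — this equals column 12 of H (binary 1100), so error is at position 12.
Correct: flip bit 12 of r = 101111000101001 to get c = 101111000100001.


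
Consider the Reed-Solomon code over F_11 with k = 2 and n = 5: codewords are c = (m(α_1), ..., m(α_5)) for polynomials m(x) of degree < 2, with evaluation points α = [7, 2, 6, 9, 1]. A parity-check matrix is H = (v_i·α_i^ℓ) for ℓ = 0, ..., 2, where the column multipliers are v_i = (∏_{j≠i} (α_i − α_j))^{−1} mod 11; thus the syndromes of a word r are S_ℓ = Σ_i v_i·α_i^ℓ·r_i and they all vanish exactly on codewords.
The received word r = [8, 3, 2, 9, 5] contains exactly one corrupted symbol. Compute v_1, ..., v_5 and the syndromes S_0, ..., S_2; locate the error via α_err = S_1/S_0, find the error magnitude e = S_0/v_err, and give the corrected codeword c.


S = (1, 2, 4), error at position 2, error magnitude e = 3, c = [8, 0, 2, 9, 5].

Step 1: column multipliers v_i = (∏_{j≠i}(α_i − α_j))^{−1} mod 11.
  i = 1 (α = 7): (7−2)(7−6)(7−9)(7−1) = 5·1·(−2)·6 = −60 ≡ 6, so v_1 = 6^{−1} = 2 (mod 11).
  i = 2 (α = 2): (2−7)(2−6)(2−9)(2−1) = (−5)·(−4)·(−7)·1 = −140 ≡ 3, so v_2 = 3^{−1} = 4 (mod 11).
  i = 3 (α = 6): (6−7)(6−2)(6−9)(6−1) = (−1)·4·(−3)·5 = 60 ≡ 5, so v_3 = 5^{−1} = 9 (mod 11).
  i = 4 (α = 9): (9−7)(9−2)(9−6)(9−1) = 2·7·3·8 = 336 ≡ 6, so v_4 = 6^{−1} = 2 (mod 11).
  i = 5 (α = 1): (1−7)(1−2)(1−6)(1−9) = (−6)·(−1)·(−5)·(−8) = 240 ≡ 9, so v_5 = 9^{−1} = 5 (mod 11).
  v = [2, 4, 9, 2, 5].
Step 2: syndromes of r = [8, 3, 2, 9, 5] (all sums mod 11).
  S_0 = Σ v_i r_i = 2·8 + 4·3 + 9·2 + 2·9 + 5·5 = 89 ≡ 1.
  S_1 = Σ v_i α_i r_i = 2·7·8 + 4·2·3 + 9·6·2 + 2·9·9 + 5·1·5 = 431 ≡ 2.
  α_i^2 mod 11 = [5, 4, 3, 4, 1].
  S_2 = Σ v_i α_i^2 r_i = 2·5·8 + 4·4·3 + 9·3·2 + 2·4·9 + 5·1·5 = 279 ≡ 4.
  S = (1, 2, 4) ≠ 0, so r is not a codeword (an error is present).
Step 3: locate the error. For a single error e at position i, S_ℓ = v_i·e·α_i^ℓ, so α_err = S_1/S_0.
  S_0^{−1} = 1^{−1} = 1 (mod 11), so α_err = 2·1 = 2 ≡ 2 = α_2. Error position i = 2.
  Consistency check: S_2/S_1 = 4·6 = 24 ≡ 2 = α_err ✓ (single-error assumption holds).
Step 4: error magnitude e = S_0/v_2 = S_0·∏_{j≠2}(α_2 − α_j) = 1·3 = 3 ≡ 3 (mod 11).
Step 5: correct position 2: c_2 = r_2 − e = 3 − 3 ≡ 0 (mod 11). Hence c = [8, 0, 2, 9, 5].
  Check: interpolating c through the α_i gives m(x) = 10 + 6·x (degree < 2) with m(α_i) = c_i for every i, so c is indeed a codeword.


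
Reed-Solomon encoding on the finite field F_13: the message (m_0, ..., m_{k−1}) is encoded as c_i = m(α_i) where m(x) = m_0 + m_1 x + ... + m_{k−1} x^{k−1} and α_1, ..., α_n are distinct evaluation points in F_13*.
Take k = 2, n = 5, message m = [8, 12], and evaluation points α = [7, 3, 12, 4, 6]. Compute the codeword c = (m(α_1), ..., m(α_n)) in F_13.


c = [1, 5, 9, 4, 2]

Message polynomial: m(x) = 8 + 12·x (mod 13).
For each evaluation point α_i, compute m(α_i) mod 13:
  α_1 = 7: Horner steps 12 → 1, so m(7) = 1.
  α_2 = 3: Horner steps 12 → 5, so m(3) = 5.
  α_3 = 12: Horner steps 12 → 9, so m(12) = 9.
  α_4 = 4: Horner steps 12 → 4, so m(4) = 4.
  α_5 = 6: Horner steps 12 → 2, so m(6) = 2.
Codeword c = [1, 5, 9, 4, 2] ∈ F_13^5.


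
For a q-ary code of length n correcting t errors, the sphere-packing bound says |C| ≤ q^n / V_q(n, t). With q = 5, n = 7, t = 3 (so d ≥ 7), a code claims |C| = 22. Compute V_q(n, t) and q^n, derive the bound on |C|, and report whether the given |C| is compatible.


V_q(n, t) = 2605, q^n = 78125, Hamming bound = 29, |C| = 22 ≤ bound (satisfied).

Step 1: Compute V_q(n, t) = Σ_{j=0}^3 C(n, j) (q−1)^j.
  j = 0: C(7,0)·(4)^0 = 1·1 = 1.
  j = 1: C(7,1)·(4)^1 = 7·4 = 28.
  j = 2: C(7,2)·(4)^2 = 21·16 = 336.
  j = 3: C(7,3)·(4)^3 = 35·64 = 2240.
  V_q(n, t) = 1 + 28 + 336 + 2240 = 2605.
Step 2: q^n = 5^7 = 78125.
Step 3: Hamming bound ⌊q^n / V_q(n,t)⌋ = ⌊78125/2605⌋ = 29.
Step 4: Compare |C| = 22 to 29: satisfied.
The claimed |C| lies below the Hamming bound.


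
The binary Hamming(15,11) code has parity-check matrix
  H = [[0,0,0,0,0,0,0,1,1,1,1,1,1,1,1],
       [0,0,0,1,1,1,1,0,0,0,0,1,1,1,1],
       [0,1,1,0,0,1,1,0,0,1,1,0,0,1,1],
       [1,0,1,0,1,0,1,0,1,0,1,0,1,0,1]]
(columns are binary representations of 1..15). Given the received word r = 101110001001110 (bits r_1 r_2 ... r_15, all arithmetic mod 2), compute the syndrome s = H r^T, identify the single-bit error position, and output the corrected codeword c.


s = (0, 1, 0, 1)^T, error position = 5, corrected codeword c = 101100001001110

Compute s = H r^T mod 2 one row at a time:
  s_1 = 0 + 1 + 0 + 0 + 1 + 1 + 1 + 0 = 4 ≡ 0 (mod 2).
  s_2 = 1 + 1 + 0 + 0 + 1 + 1 + 1 + 0 = 5 ≡ 1 (mod 2).
  s_3 = 0 + 1 + 0 + 0 + 0 + 0 + 1 + 0 = 2 ≡ 0 (mod 2).
  s_4 = 1 + 1 + 1 + 0 + 1 + 0 + 1 + 0 = 5 ≡ 1 (mod 2).
s = (0, 1, 0, 1)^T — this equals column 5 of H (binary 0101), so error is at position 5.
Correct: flip bit 5 of r = 101110001001110 to get c = 101100001001110.


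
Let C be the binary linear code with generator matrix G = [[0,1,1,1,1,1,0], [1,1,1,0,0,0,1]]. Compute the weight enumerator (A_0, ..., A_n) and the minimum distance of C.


Weight distribution: A_0 = 1, A_4 = 1, A_5 = 2. Minimum distance d = 4.

Enumerate all 2^2 = 4 messages m ∈ F_2^2.
For each, compute codeword c = mG in F_2^7, then tally its weight.
  m = 00 → c = 0000000, weight = 0.
  m = 10 → c = 0111110, weight = 5.
  m = 01 → c = 1110001, weight = 4.
  m = 11 → c = 1001111, weight = 5.
Tally weights:
  weight 0: 1 codewords.
  weight 4: 1 codewords.
  weight 5: 2 codewords.
Minimum distance d = smallest w > 0 with A_w > 0 = 4.
Sanity: Σ A_w = 4 = 2^2 = 4 ✓.


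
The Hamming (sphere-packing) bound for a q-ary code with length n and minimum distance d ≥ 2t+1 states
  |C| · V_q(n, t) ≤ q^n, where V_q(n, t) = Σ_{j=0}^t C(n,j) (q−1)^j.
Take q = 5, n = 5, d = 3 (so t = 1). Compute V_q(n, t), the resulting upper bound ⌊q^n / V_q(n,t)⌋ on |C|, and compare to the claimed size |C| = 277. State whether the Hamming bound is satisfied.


V_q(n, t) = 21, q^n = 3125, Hamming bound = 148, |C| = 277 > bound (violated).

Step 1: Compute V_q(n, t) = Σ_{j=0}^1 C(n, j) (q−1)^j.
  j = 0: C(5,0)·(4)^0 = 1·1 = 1.
  j = 1: C(5,1)·(4)^1 = 5·4 = 20.
  V_q(n, t) = 1 + 20 = 21.
Step 2: q^n = 5^5 = 3125.
Step 3: Hamming bound ⌊q^n / V_q(n,t)⌋ = ⌊3125/21⌋ = 148.
Step 4: Compare |C| = 277 to 148: violated.
The claimed |C| lies above the Hamming bound, so no 5-ary code of length 5 with d ≥ 3 can have 277 codewords.


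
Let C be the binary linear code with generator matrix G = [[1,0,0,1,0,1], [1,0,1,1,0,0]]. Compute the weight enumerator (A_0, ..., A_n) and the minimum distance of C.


Weight distribution: A_0 = 1, A_2 = 1, A_3 = 2. Minimum distance d = 2.

Enumerate all 2^2 = 4 messages m ∈ F_2^2.
For each, compute codeword c = mG in F_2^6, then tally its weight.
  m = 00 → c = 000000, weight = 0.
  m = 10 → c = 100101, weight = 3.
  m = 01 → c = 101100, weight = 3.
  m = 11 → c = 001001, weight = 2.
Tally weights:
  weight 0: 1 codewords.
  weight 2: 1 codewords.
  weight 3: 2 codewords.
Minimum distance d = smallest w > 0 with A_w > 0 = 2.
Sanity: Σ A_w = 4 = 2^2 = 4 ✓.


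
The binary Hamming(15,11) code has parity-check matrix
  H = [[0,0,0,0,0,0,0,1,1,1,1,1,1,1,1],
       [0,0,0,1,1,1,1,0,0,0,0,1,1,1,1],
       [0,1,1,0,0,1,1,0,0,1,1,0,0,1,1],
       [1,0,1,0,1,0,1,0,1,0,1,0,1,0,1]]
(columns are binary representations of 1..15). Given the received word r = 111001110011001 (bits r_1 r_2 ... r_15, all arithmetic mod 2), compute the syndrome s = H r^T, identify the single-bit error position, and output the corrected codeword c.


s = (0, 0, 0, 1)^T, error position = 1, corrected codeword c = 011001110011001

Compute s = H r^T mod 2 one row at a time:
  s_1 = 1 + 0 + 0 + 1 + 1 + 0 + 0 + 1 = 4 ≡ 0 (mod 2).
  s_2 = 0 + 0 + 1 + 1 + 1 + 0 + 0 + 1 = 4 ≡ 0 (mod 2).
  s_3 = 1 + 1 + 1 + 1 + 0 + 1 + 0 + 1 = 6 ≡ 0 (mod 2).
  s_4 = 1 + 1 + 0 + 1 + 0 + 1 + 0 + 1 = 5 ≡ 1 (mod 2).
s = (0, 0, 0, 1)^T — this equals column 1 of H (binary 0001), so error is at position 1.
Correct: flip bit 1 of r = 111001110011001 to get c = 011001110011001.


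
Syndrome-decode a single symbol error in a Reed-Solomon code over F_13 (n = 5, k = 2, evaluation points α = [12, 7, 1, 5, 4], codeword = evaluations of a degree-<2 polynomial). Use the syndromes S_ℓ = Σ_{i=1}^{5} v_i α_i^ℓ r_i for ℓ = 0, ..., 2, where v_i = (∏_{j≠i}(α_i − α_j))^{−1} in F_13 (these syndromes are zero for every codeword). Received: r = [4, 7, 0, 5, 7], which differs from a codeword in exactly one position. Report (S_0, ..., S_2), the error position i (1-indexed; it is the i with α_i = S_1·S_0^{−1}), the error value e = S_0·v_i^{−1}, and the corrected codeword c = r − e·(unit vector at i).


S = (3, 8, 4), error at position 2, error magnitude e = 6, c = [4, 1, 0, 5, 7].

Step 1: column multipliers v_i = (∏_{j≠i}(α_i − α_j))^{−1} mod 13.
  i = 1 (α = 12): (12−7)(12−1)(12−5)(12−4) = 5·11·7·8 = 3080 ≡ 12, so v_1 = 12^{−1} = 12 (mod 13).
  i = 2 (α = 7): (7−12)(7−1)(7−5)(7−4) = (−5)·6·2·3 = −180 ≡ 2, so v_2 = 2^{−1} = 7 (mod 13).
  i = 3 (α = 1): (1−12)(1−7)(1−5)(1−4) = (−11)·(−6)·(−4)·(−3) = 792 ≡ 12, so v_3 = 12^{−1} = 12 (mod 13).
  i = 4 (α = 5): (5−12)(5−7)(5−1)(5−4) = (−7)·(−2)·4·1 = 56 ≡ 4, so v_4 = 4^{−1} = 10 (mod 13).
  i = 5 (α = 4): (4−12)(4−7)(4−1)(4−5) = (−8)·(−3)·3·(−1) = −72 ≡ 6, so v_5 = 6^{−1} = 11 (mod 13).
  v = [12, 7, 12, 10, 11].
Step 2: syndromes of r = [4, 7, 0, 5, 7] (all sums mod 13).
  S_0 = Σ v_i r_i = 12·4 + 7·7 + 12·0 + 10·5 + 11·7 = 224 ≡ 3.
  S_1 = Σ v_i α_i r_i = 12·12·4 + 7·7·7 + 12·1·0 + 10·5·5 + 11·4·7 = 1477 ≡ 8.
  α_i^2 mod 13 = [1, 10, 1, 12, 3].
  S_2 = Σ v_i α_i^2 r_i = 12·1·4 + 7·10·7 + 12·1·0 + 10·12·5 + 11·3·7 = 1369 ≡ 4.
  S = (3, 8, 4) ≠ 0, so r is not a codeword (an error is present).
Step 3: locate the error. For a single error e at position i, S_ℓ = v_i·e·α_i^ℓ, so α_err = S_1/S_0.
  S_0^{−1} = 3^{−1} = 9 (mod 13), so α_err = 8·9 = 72 ≡ 7 = α_2. Error position i = 2.
  Consistency check: S_2/S_1 = 4·5 = 20 ≡ 7 = α_err ✓ (single-error assumption holds).
Step 4: error magnitude e = S_0/v_2 = S_0·∏_{j≠2}(α_2 − α_j) = 3·2 = 6 ≡ 6 (mod 13).
Step 5: correct position 2: c_2 = r_2 − e = 7 − 6 ≡ 1 (mod 13). Hence c = [4, 1, 0, 5, 7].
  Check: interpolating c through the α_i gives m(x) = 2 + 11·x (degree < 2) with m(α_i) = c_i for every i, so c is indeed a codeword.


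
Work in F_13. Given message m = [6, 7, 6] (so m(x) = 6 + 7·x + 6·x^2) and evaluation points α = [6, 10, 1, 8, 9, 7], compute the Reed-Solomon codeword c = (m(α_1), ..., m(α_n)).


c = [4, 0, 6, 4, 9, 11]

Message polynomial: m(x) = 6 + 7·x + 6·x^2 (mod 13).
For each evaluation point α_i, compute m(α_i) mod 13:
  α_1 = 6: Horner steps 6 → 4 → 4, so m(6) = 4.
  α_2 = 10: Horner steps 6 → 2 → 0, so m(10) = 0.
  α_3 = 1: Horner steps 6 → 0 → 6, so m(1) = 6.
  α_4 = 8: Horner steps 6 → 3 → 4, so m(8) = 4.
  α_5 = 9: Horner steps 6 → 9 → 9, so m(9) = 9.
  α_6 = 7: Horner steps 6 → 10 → 11, so m(7) = 11.
Codeword c = [4, 0, 6, 4, 9, 11] ∈ F_13^6.


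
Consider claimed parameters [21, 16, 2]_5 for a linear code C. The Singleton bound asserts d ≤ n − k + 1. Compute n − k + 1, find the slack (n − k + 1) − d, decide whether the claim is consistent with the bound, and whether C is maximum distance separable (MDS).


Singleton RHS = n − k + 1 = 6, slack = 4, bound satisfied, not MDS.

Singleton bound: d ≤ n − k + 1.
Here n = 21, k = 16, so n − k + 1 = 6.
Given d = 2, check d ≤ 6: YES.
Slack = (n − k + 1) − d = 4.
The code is NOT MDS (slack = 4 > 0).
Description: the claimed parameters are [21, 16, 2]_5; such a code would be non-MDS.


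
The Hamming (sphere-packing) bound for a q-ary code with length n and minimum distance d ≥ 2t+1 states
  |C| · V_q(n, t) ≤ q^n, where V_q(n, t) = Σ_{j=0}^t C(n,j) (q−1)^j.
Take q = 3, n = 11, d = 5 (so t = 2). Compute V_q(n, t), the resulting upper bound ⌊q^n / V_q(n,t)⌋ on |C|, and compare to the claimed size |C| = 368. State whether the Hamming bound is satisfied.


V_q(n, t) = 243, q^n = 177147, Hamming bound = 729, |C| = 368 ≤ bound (satisfied).

Step 1: Compute V_q(n, t) = Σ_{j=0}^2 C(n, j) (q−1)^j.
  j = 0: C(11,0)·(2)^0 = 1·1 = 1.
  j = 1: C(11,1)·(2)^1 = 11·2 = 22.
  j = 2: C(11,2)·(2)^2 = 55·4 = 220.
  V_q(n, t) = 1 + 22 + 220 = 243.
Step 2: q^n = 3^11 = 177147.
Step 3: Hamming bound ⌊q^n / V_q(n,t)⌋ = ⌊177147/243⌋ = 729.
Step 4: Compare |C| = 368 to 729: satisfied.
The claimed |C| lies below the Hamming bound.


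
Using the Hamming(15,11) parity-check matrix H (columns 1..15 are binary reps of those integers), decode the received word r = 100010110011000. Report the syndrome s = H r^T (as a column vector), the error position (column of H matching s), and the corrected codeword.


s = (1, 1, 0, 0)^T, error position = 12, corrected codeword c = 100010110010000

Compute s = H r^T mod 2 one row at a time:
  s_1 = 1 + 0 + 0 + 1 + 1 + 0 + 0 + 0 = 3 ≡ 1 (mod 2).
  s_2 = 0 + 1 + 0 + 1 + 1 + 0 + 0 + 0 = 3 ≡ 1 (mod 2).
  s_3 = 0 + 0 + 0 + 1 + 0 + 1 + 0 + 0 = 2 ≡ 0 (mod 2).
  s_4 = 1 + 0 + 1 + 1 + 0 + 1 + 0 + 0 = 4 ≡ 0 (mod 2).
s = (1, 1, 0, 0)^T — this equals column 12 of H (binary 1100), so error is at position 12.
Correct: flip bit 12 of r = 100010110011000 to get c = 100010110010000.


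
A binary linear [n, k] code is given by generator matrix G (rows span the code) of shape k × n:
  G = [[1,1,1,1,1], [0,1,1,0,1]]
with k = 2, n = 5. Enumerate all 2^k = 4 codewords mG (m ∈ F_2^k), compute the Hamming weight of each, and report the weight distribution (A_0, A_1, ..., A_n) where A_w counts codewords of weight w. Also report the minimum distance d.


Weight distribution: A_0 = 1, A_2 = 1, A_3 = 1, A_5 = 1. Minimum distance d = 2.

Enumerate all 2^2 = 4 messages m ∈ F_2^2.
For each, compute codeword c = mG in F_2^5, then tally its weight.
  m = 00 → c = 00000, weight = 0.
  m = 10 → c = 11111, weight = 5.
  m = 01 → c = 01101, weight = 3.
  m = 11 → c = 10010, weight = 2.
Tally weights:
  weight 0: 1 codewords.
  weight 2: 1 codewords.
  weight 3: 1 codewords.
  weight 5: 1 codewords.
Minimum distance d = smallest w > 0 with A_w > 0 = 2.
Sanity: Σ A_w = 4 = 2^2 = 4 ✓.


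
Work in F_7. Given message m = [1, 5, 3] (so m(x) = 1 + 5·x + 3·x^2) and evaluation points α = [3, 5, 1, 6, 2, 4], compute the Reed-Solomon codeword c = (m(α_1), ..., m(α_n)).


c = [1, 3, 2, 6, 2, 6]

Message polynomial: m(x) = 1 + 5·x + 3·x^2 (mod 7).
For each evaluation point α_i, compute m(α_i) mod 7:
  α_1 = 3: Horner steps 3 → 0 → 1, so m(3) = 1.
  α_2 = 5: Horner steps 3 → 6 → 3, so m(5) = 3.
  α_3 = 1: Horner steps 3 → 1 → 2, so m(1) = 2.
  α_4 = 6: Horner steps 3 → 2 → 6, so m(6) = 6.
  α_5 = 2: Horner steps 3 → 4 → 2, so m(2) = 2.
  α_6 = 4: Horner steps 3 → 3 → 6, so m(4) = 6.
Codeword c = [1, 3, 2, 6, 2, 6] ∈ F_7^6.


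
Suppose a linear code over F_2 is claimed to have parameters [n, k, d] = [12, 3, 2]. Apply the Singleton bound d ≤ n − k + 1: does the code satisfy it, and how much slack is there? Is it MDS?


Singleton RHS = n − k + 1 = 10, slack = 8, bound satisfied, not MDS.

Singleton bound: d ≤ n − k + 1.
Here n = 12, k = 3, so n − k + 1 = 10.
Given d = 2, check d ≤ 10: YES.
Slack = (n − k + 1) − d = 8.
The code is NOT MDS (slack = 8 > 0).
Description: the claimed parameters are [12, 3, 2]_2; such a code would be non-MDS.


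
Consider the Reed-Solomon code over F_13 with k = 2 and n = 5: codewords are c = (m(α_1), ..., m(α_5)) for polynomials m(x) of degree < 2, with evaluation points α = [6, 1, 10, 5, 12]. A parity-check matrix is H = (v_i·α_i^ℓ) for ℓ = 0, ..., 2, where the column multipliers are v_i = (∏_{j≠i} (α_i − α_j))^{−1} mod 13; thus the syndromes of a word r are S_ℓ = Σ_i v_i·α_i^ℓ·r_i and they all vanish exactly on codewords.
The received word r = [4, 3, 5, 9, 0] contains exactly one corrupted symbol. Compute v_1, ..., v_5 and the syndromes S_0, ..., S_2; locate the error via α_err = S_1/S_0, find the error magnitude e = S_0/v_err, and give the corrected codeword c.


S = (2, 7, 5), error at position 3, error magnitude e = 8, c = [4, 3, 10, 9, 0].

Step 1: column multipliers v_i = (∏_{j≠i}(α_i − α_j))^{−1} mod 13.
  i = 1 (α = 6): (6−1)(6−10)(6−5)(6−12) = 5·(−4)·1·(−6) = 120 ≡ 3, so v_1 = 3^{−1} = 9 (mod 13).
  i = 2 (α = 1): (1−6)(1−10)(1−5)(1−12) = (−5)·(−9)·(−4)·(−11) = 1980 ≡ 4, so v_2 = 4^{−1} = 10 (mod 13).
  i = 3 (α = 10): (10−6)(10−1)(10−5)(10−12) = 4·9·5·(−2) = −360 ≡ 4, so v_3 = 4^{−1} = 10 (mod 13).
  i = 4 (α = 5): (5−6)(5−1)(5−10)(5−12) = (−1)·4·(−5)·(−7) = −140 ≡ 3, so v_4 = 3^{−1} = 9 (mod 13).
  i = 5 (α = 12): (12−6)(12−1)(12−10)(12−5) = 6·11·2·7 = 924 ≡ 1, so v_5 = 1^{−1} = 1 (mod 13).
  v = [9, 10, 10, 9, 1].
Step 2: syndromes of r = [4, 3, 5, 9, 0] (all sums mod 13).
  S_0 = Σ v_i r_i = 9·4 + 10·3 + 10·5 + 9·9 + 1·0 = 197 ≡ 2.
  S_1 = Σ v_i α_i r_i = 9·6·4 + 10·1·3 + 10·10·5 + 9·5·9 + 1·12·0 = 1151 ≡ 7.
  α_i^2 mod 13 = [10, 1, 9, 12, 1].
  S_2 = Σ v_i α_i^2 r_i = 9·10·4 + 10·1·3 + 10·9·5 + 9·12·9 + 1·1·0 = 1812 ≡ 5.
  S = (2, 7, 5) ≠ 0, so r is not a codeword (an error is present).
Step 3: locate the error. For a single error e at position i, S_ℓ = v_i·e·α_i^ℓ, so α_err = S_1/S_0.
  S_0^{−1} = 2^{−1} = 7 (mod 13), so α_err = 7·7 = 49 ≡ 10 = α_3. Error position i = 3.
  Consistency check: S_2/S_1 = 5·2 = 10 ≡ 10 = α_err ✓ (single-error assumption holds).
Step 4: error magnitude e = S_0/v_3 = S_0·∏_{j≠3}(α_3 − α_j) = 2·4 = 8 ≡ 8 (mod 13).
Step 5: correct position 3: c_3 = r_3 − e = 5 − 8 ≡ 10 (mod 13). Hence c = [4, 3, 10, 9, 0].
  Check: interpolating c through the α_i gives m(x) = 8 + 8·x (degree < 2) with m(α_i) = c_i for every i, so c is indeed a codeword.


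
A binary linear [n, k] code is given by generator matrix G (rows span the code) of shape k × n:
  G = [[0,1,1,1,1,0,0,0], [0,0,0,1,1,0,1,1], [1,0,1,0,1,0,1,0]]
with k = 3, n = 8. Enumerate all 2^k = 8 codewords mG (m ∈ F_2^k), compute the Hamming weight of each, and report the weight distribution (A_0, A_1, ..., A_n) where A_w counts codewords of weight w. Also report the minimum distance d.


Weight distribution: A_0 = 1, A_4 = 7. Minimum distance d = 4.

Enumerate all 2^3 = 8 messages m ∈ F_2^3.
For each, compute codeword c = mG in F_2^8, then tally its weight.
  m = 000 → c = 00000000, weight = 0.
  m = 100 → c = 01111000, weight = 4.
  m = 010 → c = 00011011, weight = 4.
  m = 110 → c = 01100011, weight = 4.
  m = 001 → c = 10101010, weight = 4.
  m = 101 → c = 11010010, weight = 4.
  m = 011 → c = 10110001, weight = 4.
  m = 111 → c = 11001001, weight = 4.
Tally weights:
  weight 0: 1 codewords.
  weight 4: 7 codewords.
Minimum distance d = smallest w > 0 with A_w > 0 = 4.
Sanity: Σ A_w = 8 = 2^3 = 8 ✓.


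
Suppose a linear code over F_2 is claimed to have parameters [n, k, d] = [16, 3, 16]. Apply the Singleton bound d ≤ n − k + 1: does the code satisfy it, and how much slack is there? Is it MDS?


Singleton RHS = n − k + 1 = 14, slack = -2, bound violated (no such code; not MDS).

Singleton bound: d ≤ n − k + 1.
Here n = 16, k = 3, so n − k + 1 = 14.
Given d = 16, check d ≤ 14: NO.
Slack = (n − k + 1) − d = -2.
The slack is negative: d = 16 exceeds n − k + 1 = 14 by 2, so the Singleton bound is violated and no linear [16, 3, 16]_2 code can exist. In particular it is not MDS (MDS requires d = n − k + 1 exactly).
Description: the claimed parameters are [16, 3, 16]_2; such a code would be impossible (violates the Singleton bound).


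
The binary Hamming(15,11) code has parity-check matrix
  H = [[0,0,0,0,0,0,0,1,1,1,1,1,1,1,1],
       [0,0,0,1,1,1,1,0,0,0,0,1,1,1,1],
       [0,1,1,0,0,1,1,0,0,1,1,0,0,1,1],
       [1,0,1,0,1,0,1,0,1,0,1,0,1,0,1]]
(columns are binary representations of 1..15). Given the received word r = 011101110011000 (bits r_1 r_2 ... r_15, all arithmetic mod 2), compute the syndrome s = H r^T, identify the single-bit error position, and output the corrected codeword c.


s = (1, 0, 1, 1)^T, error position = 11, corrected codeword c = 011101110001000

Compute s = H r^T mod 2 one row at a time:
  s_1 = 1 + 0 + 0 + 1 + 1 + 0 + 0 + 0 = 3 ≡ 1 (mod 2).
  s_2 = 1 + 0 + 1 + 1 + 1 + 0 + 0 + 0 = 4 ≡ 0 (mod 2).
  s_3 = 1 + 1 + 1 + 1 + 0 + 1 + 0 + 0 = 5 ≡ 1 (mod 2).
  s_4 = 0 + 1 + 0 + 1 + 0 + 1 + 0 + 0 = 3 ≡ 1 (mod 2).
s = (1, 0, 1, 1)^T — this equals column 11 of H (binary 1011), so error is at position 11.
Correct: flip bit 11 of r = 011101110011000 to get c = 011101110001000.


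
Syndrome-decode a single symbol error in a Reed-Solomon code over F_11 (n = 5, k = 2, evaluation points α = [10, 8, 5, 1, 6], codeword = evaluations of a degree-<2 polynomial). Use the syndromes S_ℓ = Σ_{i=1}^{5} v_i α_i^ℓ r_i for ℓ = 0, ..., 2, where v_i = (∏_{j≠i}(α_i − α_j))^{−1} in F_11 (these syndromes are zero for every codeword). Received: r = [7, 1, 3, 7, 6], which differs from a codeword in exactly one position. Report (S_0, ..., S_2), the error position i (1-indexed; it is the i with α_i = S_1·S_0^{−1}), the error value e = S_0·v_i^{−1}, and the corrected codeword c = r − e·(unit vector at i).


S = (10, 10, 10), error at position 4, error magnitude e = 5, c = [7, 1, 3, 2, 6].

Step 1: column multipliers v_i = (∏_{j≠i}(α_i − α_j))^{−1} mod 11.
  i = 1 (α = 10): (10−8)(10−5)(10−1)(10−6) = 2·5·9·4 = 360 ≡ 8, so v_1 = 8^{−1} = 7 (mod 11).
  i = 2 (α = 8): (8−10)(8−5)(8−1)(8−6) = (−2)·3·7·2 = −84 ≡ 4, so v_2 = 4^{−1} = 3 (mod 11).
  i = 3 (α = 5): (5−10)(5−8)(5−1)(5−6) = (−5)·(−3)·4·(−1) = −60 ≡ 6, so v_3 = 6^{−1} = 2 (mod 11).
  i = 4 (α = 1): (1−10)(1−8)(1−5)(1−6) = (−9)·(−7)·(−4)·(−5) = 1260 ≡ 6, so v_4 = 6^{−1} = 2 (mod 11).
  i = 5 (α = 6): (6−10)(6−8)(6−5)(6−1) = (−4)·(−2)·1·5 = 40 ≡ 7, so v_5 = 7^{−1} = 8 (mod 11).
  v = [7, 3, 2, 2, 8].
Step 2: syndromes of r = [7, 1, 3, 7, 6] (all sums mod 11).
  S_0 = Σ v_i r_i = 7·7 + 3·1 + 2·3 + 2·7 + 8·6 = 120 ≡ 10.
  S_1 = Σ v_i α_i r_i = 7·10·7 + 3·8·1 + 2·5·3 + 2·1·7 + 8·6·6 = 846 ≡ 10.
  α_i^2 mod 11 = [1, 9, 3, 1, 3].
  S_2 = Σ v_i α_i^2 r_i = 7·1·7 + 3·9·1 + 2·3·3 + 2·1·7 + 8·3·6 = 252 ≡ 10.
  S = (10, 10, 10) ≠ 0, so r is not a codeword (an error is present).
Step 3: locate the error. For a single error e at position i, S_ℓ = v_i·e·α_i^ℓ, so α_err = S_1/S_0.
  S_0^{−1} = 10^{−1} = 10 (mod 11), so α_err = 10·10 = 100 ≡ 1 = α_4. Error position i = 4.
  Consistency check: S_2/S_1 = 10·10 = 100 ≡ 1 = α_err ✓ (single-error assumption holds).
Step 4: error magnitude e = S_0/v_4 = S_0·∏_{j≠4}(α_4 − α_j) = 10·6 = 60 ≡ 5 (mod 11).
Step 5: correct position 4: c_4 = r_4 − e = 7 − 5 ≡ 2 (mod 11). Hence c = [7, 1, 3, 2, 6].
  Check: interpolating c through the α_i gives m(x) = 10 + 3·x (degree < 2) with m(α_i) = c_i for every i, so c is indeed a codeword.


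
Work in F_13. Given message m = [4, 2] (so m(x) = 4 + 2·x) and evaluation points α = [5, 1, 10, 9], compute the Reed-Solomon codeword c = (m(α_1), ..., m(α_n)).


c = [1, 6, 11, 9]

Message polynomial: m(x) = 4 + 2·x (mod 13).
For each evaluation point α_i, compute m(α_i) mod 13:
  α_1 = 5: Horner steps 2 → 1, so m(5) = 1.
  α_2 = 1: Horner steps 2 → 6, so m(1) = 6.
  α_3 = 10: Horner steps 2 → 11, so m(10) = 11.
  α_4 = 9: Horner steps 2 → 9, so m(9) = 9.
Codeword c = [1, 6, 11, 9] ∈ F_13^4.


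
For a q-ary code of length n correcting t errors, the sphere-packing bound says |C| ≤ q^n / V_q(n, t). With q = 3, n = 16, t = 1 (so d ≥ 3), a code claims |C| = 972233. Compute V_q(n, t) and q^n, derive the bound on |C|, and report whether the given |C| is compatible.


V_q(n, t) = 33, q^n = 43046721, Hamming bound = 1304446, |C| = 972233 ≤ bound (satisfied).

Step 1: Compute V_q(n, t) = Σ_{j=0}^1 C(n, j) (q−1)^j.
  j = 0: C(16,0)·(2)^0 = 1·1 = 1.
  j = 1: C(16,1)·(2)^1 = 16·2 = 32.
  V_q(n, t) = 1 + 32 = 33.
Step 2: q^n = 3^16 = 43046721.
Step 3: Hamming bound ⌊q^n / V_q(n,t)⌋ = ⌊43046721/33⌋ = 1304446.
Step 4: Compare |C| = 972233 to 1304446: satisfied.
The claimed |C| lies below the Hamming bound.


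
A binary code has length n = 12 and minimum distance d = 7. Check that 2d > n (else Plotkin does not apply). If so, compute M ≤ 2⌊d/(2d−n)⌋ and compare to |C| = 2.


Plotkin bound M ≤ 6; given |C| = 2 ≤ bound (satisfied).

Check applicability: 2d = 14, n = 12.
2d − n = 2 > 0, so Plotkin applies.
Compute d/(2d−n) = 7/2 ≈ 3.5000.
⌊d/(2d−n)⌋ = 3.
Plotkin bound: M ≤ 2·3 = 6.
Given |C| = 2, check: satisfied.
This |C| is below the Plotkin bound.


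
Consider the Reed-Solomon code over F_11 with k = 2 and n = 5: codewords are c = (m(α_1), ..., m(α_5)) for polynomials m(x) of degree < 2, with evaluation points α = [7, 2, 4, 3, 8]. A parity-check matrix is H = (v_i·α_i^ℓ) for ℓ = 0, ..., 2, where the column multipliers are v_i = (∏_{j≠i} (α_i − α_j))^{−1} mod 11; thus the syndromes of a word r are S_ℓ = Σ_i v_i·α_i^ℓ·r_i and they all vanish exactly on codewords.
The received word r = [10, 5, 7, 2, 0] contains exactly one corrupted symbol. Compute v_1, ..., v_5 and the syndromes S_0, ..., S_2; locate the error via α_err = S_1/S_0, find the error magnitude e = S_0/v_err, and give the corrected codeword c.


S = (9, 5, 4), error at position 4, error magnitude e = 7, c = [10, 5, 7, 6, 0].

Step 1: column multipliers v_i = (∏_{j≠i}(α_i − α_j))^{−1} mod 11.
  i = 1 (α = 7): (7−2)(7−4)(7−3)(7−8) = 5·3·4·(−1) = −60 ≡ 6, so v_1 = 6^{−1} = 2 (mod 11).
  i = 2 (α = 2): (2−7)(2−4)(2−3)(2−8) = (−5)·(−2)·(−1)·(−6) = 60 ≡ 5, so v_2 = 5^{−1} = 9 (mod 11).
  i = 3 (α = 4): (4−7)(4−2)(4−3)(4−8) = (−3)·2·1·(−4) = 24 ≡ 2, so v_3 = 2^{−1} = 6 (mod 11).
  i = 4 (α = 3): (3−7)(3−2)(3−4)(3−8) = (−4)·1·(−1)·(−5) = −20 ≡ 2, so v_4 = 2^{−1} = 6 (mod 11).
  i = 5 (α = 8): (8−7)(8−2)(8−4)(8−3) = 1·6·4·5 = 120 ≡ 10, so v_5 = 10^{−1} = 10 (mod 11).
  v = [2, 9, 6, 6, 10].
Step 2: syndromes of r = [10, 5, 7, 2, 0] (all sums mod 11).
  S_0 = Σ v_i r_i = 2·10 + 9·5 + 6·7 + 6·2 + 10·0 = 119 ≡ 9.
  S_1 = Σ v_i α_i r_i = 2·7·10 + 9·2·5 + 6·4·7 + 6·3·2 + 10·8·0 = 434 ≡ 5.
  α_i^2 mod 11 = [5, 4, 5, 9, 9].
  S_2 = Σ v_i α_i^2 r_i = 2·5·10 + 9·4·5 + 6·5·7 + 6·9·2 + 10·9·0 = 598 ≡ 4.
  S = (9, 5, 4) ≠ 0, so r is not a codeword (an error is present).
Step 3: locate the error. For a single error e at position i, S_ℓ = v_i·e·α_i^ℓ, so α_err = S_1/S_0.
  S_0^{−1} = 9^{−1} = 5 (mod 11), so α_err = 5·5 = 25 ≡ 3 = α_4. Error position i = 4.
  Consistency check: S_2/S_1 = 4·9 = 36 ≡ 3 = α_err ✓ (single-error assumption holds).
Step 4: error magnitude e = S_0/v_4 = S_0·∏_{j≠4}(α_4 − α_j) = 9·2 = 18 ≡ 7 (mod 11).
Step 5: correct position 4: c_4 = r_4 − e = 2 − 7 ≡ 6 (mod 11). Hence c = [10, 5, 7, 6, 0].
  Check: interpolating c through the α_i gives m(x) = 3 + 1·x (degree < 2) with m(α_i) = c_i for every i, so c is indeed a codeword.


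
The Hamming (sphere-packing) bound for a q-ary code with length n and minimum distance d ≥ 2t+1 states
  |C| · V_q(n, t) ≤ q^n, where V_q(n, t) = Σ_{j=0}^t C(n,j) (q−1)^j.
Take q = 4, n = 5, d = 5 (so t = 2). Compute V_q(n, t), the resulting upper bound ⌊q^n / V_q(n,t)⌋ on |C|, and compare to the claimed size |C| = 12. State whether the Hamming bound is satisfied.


V_q(n, t) = 106, q^n = 1024, Hamming bound = 9, |C| = 12 > bound (violated).

Step 1: Compute V_q(n, t) = Σ_{j=0}^2 C(n, j) (q−1)^j.
  j = 0: C(5,0)·(3)^0 = 1·1 = 1.
  j = 1: C(5,1)·(3)^1 = 5·3 = 15.
  j = 2: C(5,2)·(3)^2 = 10·9 = 90.
  V_q(n, t) = 1 + 15 + 90 = 106.
Step 2: q^n = 4^5 = 1024.
Step 3: Hamming bound ⌊q^n / V_q(n,t)⌋ = ⌊1024/106⌋ = 9.
Step 4: Compare |C| = 12 to 9: violated.
The claimed |C| lies above the Hamming bound, so no 4-ary code of length 5 with d ≥ 5 can have 12 codewords.


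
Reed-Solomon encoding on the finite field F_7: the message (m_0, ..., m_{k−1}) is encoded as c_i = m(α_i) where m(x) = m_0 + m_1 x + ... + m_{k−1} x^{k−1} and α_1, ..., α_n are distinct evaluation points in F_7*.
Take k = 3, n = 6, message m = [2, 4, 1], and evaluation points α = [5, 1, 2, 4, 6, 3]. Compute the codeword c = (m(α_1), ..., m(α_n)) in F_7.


c = [5, 0, 0, 6, 6, 2]

Message polynomial: m(x) = 2 + 4·x + 1·x^2 (mod 7).
For each evaluation point α_i, compute m(α_i) mod 7:
  α_1 = 5: Horner steps 1 → 2 → 5, so m(5) = 5.
  α_2 = 1: Horner steps 1 → 5 → 0, so m(1) = 0.
  α_3 = 2: Horner steps 1 → 6 → 0, so m(2) = 0.
  α_4 = 4: Horner steps 1 → 1 → 6, so m(4) = 6.
  α_5 = 6: Horner steps 1 → 3 → 6, so m(6) = 6.
  α_6 = 3: Horner steps 1 → 0 → 2, so m(3) = 2.
Codeword c = [5, 0, 0, 6, 6, 2] ∈ F_7^6.


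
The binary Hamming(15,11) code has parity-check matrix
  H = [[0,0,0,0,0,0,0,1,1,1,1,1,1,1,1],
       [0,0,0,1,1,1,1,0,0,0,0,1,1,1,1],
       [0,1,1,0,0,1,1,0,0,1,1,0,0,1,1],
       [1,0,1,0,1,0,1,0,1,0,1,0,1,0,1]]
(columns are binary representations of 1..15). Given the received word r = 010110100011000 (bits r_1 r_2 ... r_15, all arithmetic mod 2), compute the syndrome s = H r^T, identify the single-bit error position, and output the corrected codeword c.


s = (0, 0, 1, 1)^T, error position = 3, corrected codeword c = 011110100011000

Compute s = H r^T mod 2 one row at a time:
  s_1 = 0 + 0 + 0 + 1 + 1 + 0 + 0 + 0 = 2 ≡ 0 (mod 2).
  s_2 = 1 + 1 + 0 + 1 + 1 + 0 + 0 + 0 = 4 ≡ 0 (mod 2).
  s_3 = 1 + 0 + 0 + 1 + 0 + 1 + 0 + 0 = 3 ≡ 1 (mod 2).
  s_4 = 0 + 0 + 1 + 1 + 0 + 1 + 0 + 0 = 3 ≡ 1 (mod 2).
s = (0, 0, 1, 1)^T — this equals column 3 of H (binary 0011), so error is at position 3.
Correct: flip bit 3 of r = 010110100011000 to get c = 011110100011000.


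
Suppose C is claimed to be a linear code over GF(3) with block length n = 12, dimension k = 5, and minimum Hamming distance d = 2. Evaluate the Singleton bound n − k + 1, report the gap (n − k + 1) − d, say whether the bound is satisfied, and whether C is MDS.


Singleton RHS = n − k + 1 = 8, slack = 6, bound satisfied, not MDS.

Singleton bound: d ≤ n − k + 1.
Here n = 12, k = 5, so n − k + 1 = 8.
Given d = 2, check d ≤ 8: YES.
Slack = (n − k + 1) − d = 6.
The code is NOT MDS (slack = 6 > 0).
Description: the claimed parameters are [12, 5, 2]_3; such a code would be non-MDS.


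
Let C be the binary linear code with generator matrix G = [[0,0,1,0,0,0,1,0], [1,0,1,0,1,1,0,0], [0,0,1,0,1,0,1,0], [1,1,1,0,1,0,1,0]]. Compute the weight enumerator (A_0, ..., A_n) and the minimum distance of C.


Weight distribution: A_0 = 1, A_1 = 1, A_2 = 2, A_3 = 6, A_4 = 5, A_5 = 1. Minimum distance d = 1.

Enumerate all 2^4 = 16 messages m ∈ F_2^4.
For each, compute codeword c = mG in F_2^8, then tally its weight.
  m = 0000 → c = 00000000, weight = 0.
  m = 1000 → c = 00100010, weight = 2.
  m = 0100 → c = 10101100, weight = 4.
  m = 1100 → c = 10001110, weight = 4.
  m = 0010 → c = 00101010, weight = 3.
  m = 1010 → c = 00001000, weight = 1.
  m = 0110 → c = 10000110, weight = 3.
  m = 1110 → c = 10100100, weight = 3.
  m = 0001 → c = 11101010, weight = 5.
  m = 1001 → c = 11001000, weight = 3.
  m = 0101 → c = 01000110, weight = 3.
  m = 1101 → c = 01100100, weight = 3.
  m = 0011 → c = 11000000, weight = 2.
  m = 1011 → c = 11100010, weight = 4.
  m = 0111 → c = 01101100, weight = 4.
  m = 1111 → c = 01001110, weight = 4.
Tally weights:
  weight 0: 1 codewords.
  weight 1: 1 codewords.
  weight 2: 2 codewords.
  weight 3: 6 codewords.
  weight 4: 5 codewords.
  weight 5: 1 codewords.
Minimum distance d = smallest w > 0 with A_w > 0 = 1.
Sanity: Σ A_w = 16 = 2^4 = 16 ✓.


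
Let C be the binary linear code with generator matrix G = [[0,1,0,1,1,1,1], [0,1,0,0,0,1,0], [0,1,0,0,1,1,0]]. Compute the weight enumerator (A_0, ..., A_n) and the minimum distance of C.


Weight distribution: A_0 = 1, A_1 = 1, A_2 = 2, A_3 = 2, A_4 = 1, A_5 = 1. Minimum distance d = 1.

Enumerate all 2^3 = 8 messages m ∈ F_2^3.
For each, compute codeword c = mG in F_2^7, then tally its weight.
  m = 000 → c = 0000000, weight = 0.
  m = 100 → c = 0101111, weight = 5.
  m = 010 → c = 0100010, weight = 2.
  m = 110 → c = 0001101, weight = 3.
  m = 001 → c = 0100110, weight = 3.
  m = 101 → c = 0001001, weight = 2.
  m = 011 → c = 0000100, weight = 1.
  m = 111 → c = 0101011, weight = 4.
Tally weights:
  weight 0: 1 codewords.
  weight 1: 1 codewords.
  weight 2: 2 codewords.
  weight 3: 2 codewords.
  weight 4: 1 codewords.
  weight 5: 1 codewords.
Minimum distance d = smallest w > 0 with A_w > 0 = 1.
Sanity: Σ A_w = 8 = 2^3 = 8 ✓.


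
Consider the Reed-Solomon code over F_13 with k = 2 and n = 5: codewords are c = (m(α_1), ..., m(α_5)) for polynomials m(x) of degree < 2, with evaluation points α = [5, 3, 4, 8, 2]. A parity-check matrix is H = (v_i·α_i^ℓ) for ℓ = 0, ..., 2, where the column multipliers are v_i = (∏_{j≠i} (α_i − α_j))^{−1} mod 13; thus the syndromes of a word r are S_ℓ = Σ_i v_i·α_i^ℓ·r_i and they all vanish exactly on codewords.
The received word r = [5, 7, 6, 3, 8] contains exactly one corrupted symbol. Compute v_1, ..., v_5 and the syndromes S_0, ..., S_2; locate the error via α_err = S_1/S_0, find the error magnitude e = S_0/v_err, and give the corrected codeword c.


S = (3, 11, 10), error at position 4, error magnitude e = 1, c = [5, 7, 6, 2, 8].

Step 1: column multipliers v_i = (∏_{j≠i}(α_i − α_j))^{−1} mod 13.
  i = 1 (α = 5): (5−3)(5−4)(5−8)(5−2) = 2·1·(−3)·3 = −18 ≡ 8, so v_1 = 8^{−1} = 5 (mod 13).
  i = 2 (α = 3): (3−5)(3−4)(3−8)(3−2) = (−2)·(−1)·(−5)·1 = −10 ≡ 3, so v_2 = 3^{−1} = 9 (mod 13).
  i = 3 (α = 4): (4−5)(4−3)(4−8)(4−2) = (−1)·1·(−4)·2 = 8 ≡ 8, so v_3 = 8^{−1} = 5 (mod 13).
  i = 4 (α = 8): (8−5)(8−3)(8−4)(8−2) = 3·5·4·6 = 360 ≡ 9, so v_4 = 9^{−1} = 3 (mod 13).
  i = 5 (α = 2): (2−5)(2−3)(2−4)(2−8) = (−3)·(−1)·(−2)·(−6) = 36 ≡ 10, so v_5 = 10^{−1} = 4 (mod 13).
  v = [5, 9, 5, 3, 4].
Step 2: syndromes of r = [5, 7, 6, 3, 8] (all sums mod 13).
  S_0 = Σ v_i r_i = 5·5 + 9·7 + 5·6 + 3·3 + 4·8 = 159 ≡ 3.
  S_1 = Σ v_i α_i r_i = 5·5·5 + 9·3·7 + 5·4·6 + 3·8·3 + 4·2·8 = 570 ≡ 11.
  α_i^2 mod 13 = [12, 9, 3, 12, 4].
  S_2 = Σ v_i α_i^2 r_i = 5·12·5 + 9·9·7 + 5·3·6 + 3·12·3 + 4·4·8 = 1193 ≡ 10.
  S = (3, 11, 10) ≠ 0, so r is not a codeword (an error is present).
Step 3: locate the error. For a single error e at position i, S_ℓ = v_i·e·α_i^ℓ, so α_err = S_1/S_0.
  S_0^{−1} = 3^{−1} = 9 (mod 13), so α_err = 11·9 = 99 ≡ 8 = α_4. Error position i = 4.
  Consistency check: S_2/S_1 = 10·6 = 60 ≡ 8 = α_err ✓ (single-error assumption holds).
Step 4: error magnitude e = S_0/v_4 = S_0·∏_{j≠4}(α_4 − α_j) = 3·9 = 27 ≡ 1 (mod 13).
Step 5: correct position 4: c_4 = r_4 − e = 3 − 1 ≡ 2 (mod 13). Hence c = [5, 7, 6, 2, 8].
  Check: interpolating c through the α_i gives m(x) = 10 + 12·x (degree < 2) with m(α_i) = c_i for every i, so c is indeed a codeword.
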